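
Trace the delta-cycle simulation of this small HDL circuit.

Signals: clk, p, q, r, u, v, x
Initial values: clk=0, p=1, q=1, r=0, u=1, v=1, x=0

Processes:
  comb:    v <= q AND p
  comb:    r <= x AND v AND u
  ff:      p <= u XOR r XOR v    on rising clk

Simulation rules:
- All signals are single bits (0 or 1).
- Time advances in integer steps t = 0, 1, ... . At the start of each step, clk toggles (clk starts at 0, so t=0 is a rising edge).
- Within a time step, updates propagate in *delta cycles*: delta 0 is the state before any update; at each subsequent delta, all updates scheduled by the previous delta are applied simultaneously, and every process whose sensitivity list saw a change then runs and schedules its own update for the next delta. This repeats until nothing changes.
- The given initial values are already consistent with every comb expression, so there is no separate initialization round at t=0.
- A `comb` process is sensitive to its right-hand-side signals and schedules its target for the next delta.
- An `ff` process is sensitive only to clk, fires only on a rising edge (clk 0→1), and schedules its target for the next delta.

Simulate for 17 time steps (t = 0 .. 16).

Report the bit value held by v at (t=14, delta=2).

0

t=0 Δ0: u=1 x=0 p=1 q=1 clk=0 r=0 v=1
  Δ1: clk:0→1
  Δ2: p:1→0
  Δ3: v:1→0
  (3Δ to stable)
t=1 Δ0: u=1 x=0 p=0 q=1 clk=1 r=0 v=0
  Δ1: clk:1→0
  (1Δ to stable)
t=2 Δ0: u=1 x=0 p=0 q=1 clk=0 r=0 v=0
  Δ1: clk:0→1
  Δ2: p:0→1
  Δ3: v:0→1
  (3Δ to stable)
t=3 Δ0: u=1 x=0 p=1 q=1 clk=1 r=0 v=1
  Δ1: clk:1→0
  (1Δ to stable)
t=4 Δ0: u=1 x=0 p=1 q=1 clk=0 r=0 v=1
  Δ1: clk:0→1
  Δ2: p:1→0
  Δ3: v:1→0
  (3Δ to stable)
t=5 Δ0: u=1 x=0 p=0 q=1 clk=1 r=0 v=0
  Δ1: clk:1→0
  (1Δ to stable)
t=6 Δ0: u=1 x=0 p=0 q=1 clk=0 r=0 v=0
  Δ1: clk:0→1
  Δ2: p:0→1
  Δ3: v:0→1
  (3Δ to stable)
t=7 Δ0: u=1 x=0 p=1 q=1 clk=1 r=0 v=1
  Δ1: clk:1→0
  (1Δ to stable)
t=8 Δ0: u=1 x=0 p=1 q=1 clk=0 r=0 v=1
  Δ1: clk:0→1
  Δ2: p:1→0
  Δ3: v:1→0
  (3Δ to stable)
t=9 Δ0: u=1 x=0 p=0 q=1 clk=1 r=0 v=0
  Δ1: clk:1→0
  (1Δ to stable)
t=10 Δ0: u=1 x=0 p=0 q=1 clk=0 r=0 v=0
  Δ1: clk:0→1
  Δ2: p:0→1
  Δ3: v:0→1
  (3Δ to stable)
t=11 Δ0: u=1 x=0 p=1 q=1 clk=1 r=0 v=1
  Δ1: clk:1→0
  (1Δ to stable)
t=12 Δ0: u=1 x=0 p=1 q=1 clk=0 r=0 v=1
  Δ1: clk:0→1
  Δ2: p:1→0
  Δ3: v:1→0
  (3Δ to stable)
t=13 Δ0: u=1 x=0 p=0 q=1 clk=1 r=0 v=0
  Δ1: clk:1→0
  (1Δ to stable)
t=14 Δ0: u=1 x=0 p=0 q=1 clk=0 r=0 v=0
  Δ1: clk:0→1
  Δ2: p:0→1
  Δ3: v:0→1
  (3Δ to stable)
t=15 Δ0: u=1 x=0 p=1 q=1 clk=1 r=0 v=1
  Δ1: clk:1→0
  (1Δ to stable)
t=16 Δ0: u=1 x=0 p=1 q=1 clk=0 r=0 v=1
  Δ1: clk:0→1
  Δ2: p:1→0
  Δ3: v:1→0
  (3Δ to stable)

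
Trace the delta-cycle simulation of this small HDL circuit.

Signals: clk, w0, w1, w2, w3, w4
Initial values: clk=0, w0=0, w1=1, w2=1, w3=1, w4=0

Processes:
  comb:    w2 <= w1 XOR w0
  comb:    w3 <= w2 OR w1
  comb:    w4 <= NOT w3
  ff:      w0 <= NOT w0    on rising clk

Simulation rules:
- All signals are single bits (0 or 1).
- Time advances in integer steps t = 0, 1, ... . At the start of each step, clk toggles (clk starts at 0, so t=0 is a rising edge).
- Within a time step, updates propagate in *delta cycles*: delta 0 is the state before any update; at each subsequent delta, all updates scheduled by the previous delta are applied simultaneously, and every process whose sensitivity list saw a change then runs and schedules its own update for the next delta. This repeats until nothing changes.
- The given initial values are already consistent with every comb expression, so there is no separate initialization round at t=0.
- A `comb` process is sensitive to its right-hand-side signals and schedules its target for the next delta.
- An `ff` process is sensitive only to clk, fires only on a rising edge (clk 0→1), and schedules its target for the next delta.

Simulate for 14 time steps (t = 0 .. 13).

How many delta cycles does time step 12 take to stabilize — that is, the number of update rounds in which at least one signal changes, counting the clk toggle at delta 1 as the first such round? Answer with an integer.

t=0 Δ0: w1=1 w4=0 w3=1 w2=1 clk=0 w0=0
  Δ1: clk:0→1
  Δ2: w0:0→1
  Δ3: w2:1→0
  (3Δ to stable)
t=1 Δ0: w1=1 w4=0 w3=1 w2=0 clk=1 w0=1
  Δ1: clk:1→0
  (1Δ to stable)
t=2 Δ0: w1=1 w4=0 w3=1 w2=0 clk=0 w0=1
  Δ1: clk:0→1
  Δ2: w0:1→0
  Δ3: w2:0→1
  (3Δ to stable)
t=3 Δ0: w1=1 w4=0 w3=1 w2=1 clk=1 w0=0
  Δ1: clk:1→0
  (1Δ to stable)
t=4 Δ0: w1=1 w4=0 w3=1 w2=1 clk=0 w0=0
  Δ1: clk:0→1
  Δ2: w0:0→1
  Δ3: w2:1→0
  (3Δ to stable)
t=5 Δ0: w1=1 w4=0 w3=1 w2=0 clk=1 w0=1
  Δ1: clk:1→0
  (1Δ to stable)
t=6 Δ0: w1=1 w4=0 w3=1 w2=0 clk=0 w0=1
  Δ1: clk:0→1
  Δ2: w0:1→0
  Δ3: w2:0→1
  (3Δ to stable)
t=7 Δ0: w1=1 w4=0 w3=1 w2=1 clk=1 w0=0
  Δ1: clk:1→0
  (1Δ to stable)
t=8 Δ0: w1=1 w4=0 w3=1 w2=1 clk=0 w0=0
  Δ1: clk:0→1
  Δ2: w0:0→1
  Δ3: w2:1→0
  (3Δ to stable)
t=9 Δ0: w1=1 w4=0 w3=1 w2=0 clk=1 w0=1
  Δ1: clk:1→0
  (1Δ to stable)
t=10 Δ0: w1=1 w4=0 w3=1 w2=0 clk=0 w0=1
  Δ1: clk:0→1
  Δ2: w0:1→0
  Δ3: w2:0→1
  (3Δ to stable)
t=11 Δ0: w1=1 w4=0 w3=1 w2=1 clk=1 w0=0
  Δ1: clk:1→0
  (1Δ to stable)
t=12 Δ0: w1=1 w4=0 w3=1 w2=1 clk=0 w0=0
  Δ1: clk:0→1
  Δ2: w0:0→1
  Δ3: w2:1→0
  (3Δ to stable)
t=13 Δ0: w1=1 w4=0 w3=1 w2=0 clk=1 w0=1
  Δ1: clk:1→0
  (1Δ to stable)

3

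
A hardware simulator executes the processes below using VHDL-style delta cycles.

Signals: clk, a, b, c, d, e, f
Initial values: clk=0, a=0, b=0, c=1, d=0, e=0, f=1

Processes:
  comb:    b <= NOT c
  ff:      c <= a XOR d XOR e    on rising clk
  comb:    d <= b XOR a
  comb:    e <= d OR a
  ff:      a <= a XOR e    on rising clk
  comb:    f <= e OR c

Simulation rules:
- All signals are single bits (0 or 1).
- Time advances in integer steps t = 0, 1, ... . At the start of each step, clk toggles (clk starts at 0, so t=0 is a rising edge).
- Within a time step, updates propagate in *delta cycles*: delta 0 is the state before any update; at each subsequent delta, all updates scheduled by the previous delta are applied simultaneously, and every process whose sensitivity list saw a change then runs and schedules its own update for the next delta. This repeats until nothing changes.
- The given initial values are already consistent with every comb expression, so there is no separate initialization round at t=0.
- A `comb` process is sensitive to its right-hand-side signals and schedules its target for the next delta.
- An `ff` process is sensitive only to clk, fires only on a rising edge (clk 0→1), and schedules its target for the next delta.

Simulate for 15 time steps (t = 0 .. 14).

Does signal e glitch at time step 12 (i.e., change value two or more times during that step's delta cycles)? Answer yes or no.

yes

[bits: d,f,e,clk,c,b,a]
t=0: Δ0=0100100 Δ1=0101100 Δ2=0101000 Δ3=0001010 Δ4=1001010 Δ5=1011010 Δ6=1111010 | 6Δ
t=1: Δ0=1111010 Δ1=1110010 | 1Δ
t=2: Δ0=1110010 Δ1=1111010 Δ2=1111011 Δ3=0111011 | 3Δ
t=3: Δ0=0111011 Δ1=0110011 | 1Δ
t=4: Δ0=0110011 Δ1=0111011 Δ2=0111010 Δ3=1101010 Δ4=1011010 Δ5=1111010 | 5Δ
t=5: Δ0=1111010 Δ1=1110010 | 1Δ
t=6: Δ0=1110010 Δ1=1111010 Δ2=1111011 Δ3=0111011 | 3Δ
t=7: Δ0=0111011 Δ1=0110011 | 1Δ
t=8: Δ0=0110011 Δ1=0111011 Δ2=0111010 Δ3=1101010 Δ4=1011010 Δ5=1111010 | 5Δ
t=9: Δ0=1111010 Δ1=1110010 | 1Δ
t=10: Δ0=1110010 Δ1=1111010 Δ2=1111011 Δ3=0111011 | 3Δ
t=11: Δ0=0111011 Δ1=0110011 | 1Δ
t=12: Δ0=0110011 Δ1=0111011 Δ2=0111010 Δ3=1101010 Δ4=1011010 Δ5=1111010 | 5Δ
t=13: Δ0=1111010 Δ1=1110010 | 1Δ
t=14: Δ0=1110010 Δ1=1111010 Δ2=1111011 Δ3=0111011 | 3Δ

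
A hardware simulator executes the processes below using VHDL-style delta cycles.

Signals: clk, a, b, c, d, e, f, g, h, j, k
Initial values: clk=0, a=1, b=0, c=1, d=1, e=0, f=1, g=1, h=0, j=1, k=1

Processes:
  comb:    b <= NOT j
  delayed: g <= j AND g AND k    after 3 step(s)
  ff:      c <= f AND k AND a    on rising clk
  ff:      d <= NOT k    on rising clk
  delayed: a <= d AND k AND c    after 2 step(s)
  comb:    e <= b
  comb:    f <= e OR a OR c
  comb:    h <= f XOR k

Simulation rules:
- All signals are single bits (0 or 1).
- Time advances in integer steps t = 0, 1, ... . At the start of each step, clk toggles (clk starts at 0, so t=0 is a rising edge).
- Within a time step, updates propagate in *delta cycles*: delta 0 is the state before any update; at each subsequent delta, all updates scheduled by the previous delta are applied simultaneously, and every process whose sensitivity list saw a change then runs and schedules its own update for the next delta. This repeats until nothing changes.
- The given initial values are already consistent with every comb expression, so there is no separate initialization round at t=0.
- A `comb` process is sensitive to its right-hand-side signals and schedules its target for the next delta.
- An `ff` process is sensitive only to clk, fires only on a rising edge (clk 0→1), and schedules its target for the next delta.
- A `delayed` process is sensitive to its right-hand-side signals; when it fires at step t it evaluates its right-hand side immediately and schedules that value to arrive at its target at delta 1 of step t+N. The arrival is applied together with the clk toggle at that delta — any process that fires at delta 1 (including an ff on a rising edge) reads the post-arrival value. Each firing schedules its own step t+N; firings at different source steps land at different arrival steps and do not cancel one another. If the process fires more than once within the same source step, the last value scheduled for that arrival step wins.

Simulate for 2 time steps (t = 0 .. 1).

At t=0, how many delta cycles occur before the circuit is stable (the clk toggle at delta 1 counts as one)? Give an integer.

t=0 Δ0: e=0 b=0 h=0 clk=0 f=1 g=1 c=1 k=1 a=1 j=1 d=1
  Δ1: clk:0→1
  Δ2: d:1→0
  (2Δ to stable)
t=1 Δ0: e=0 b=0 h=0 clk=1 f=1 g=1 c=1 k=1 a=1 j=1 d=0
  Δ1: clk:1→0
  (1Δ to stable)

2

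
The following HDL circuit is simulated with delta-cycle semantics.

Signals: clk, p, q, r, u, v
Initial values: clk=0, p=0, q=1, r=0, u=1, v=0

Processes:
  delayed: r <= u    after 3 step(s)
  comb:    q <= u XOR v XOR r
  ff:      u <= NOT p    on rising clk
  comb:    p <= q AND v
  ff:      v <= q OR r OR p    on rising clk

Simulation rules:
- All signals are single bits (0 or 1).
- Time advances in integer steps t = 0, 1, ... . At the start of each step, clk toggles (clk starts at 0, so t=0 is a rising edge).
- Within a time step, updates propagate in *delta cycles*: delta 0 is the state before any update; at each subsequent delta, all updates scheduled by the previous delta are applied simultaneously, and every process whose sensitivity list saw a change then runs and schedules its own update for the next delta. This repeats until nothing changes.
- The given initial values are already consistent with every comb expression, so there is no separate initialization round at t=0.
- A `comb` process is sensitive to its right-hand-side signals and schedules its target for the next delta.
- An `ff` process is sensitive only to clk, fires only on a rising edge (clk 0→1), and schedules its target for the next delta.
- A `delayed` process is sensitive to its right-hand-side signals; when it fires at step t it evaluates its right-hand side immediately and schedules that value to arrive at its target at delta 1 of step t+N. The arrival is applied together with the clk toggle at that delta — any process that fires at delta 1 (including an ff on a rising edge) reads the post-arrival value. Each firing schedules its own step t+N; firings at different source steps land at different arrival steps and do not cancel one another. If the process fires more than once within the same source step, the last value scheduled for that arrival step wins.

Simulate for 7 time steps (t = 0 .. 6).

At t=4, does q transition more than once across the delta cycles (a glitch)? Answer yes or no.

t0.Δ0 u=1 q=1 p=0 v=0 r=0 clk=0
t0.Δ1 u=1 q=1 p=0 v=0 r=0 clk=1
t0.Δ2 u=1 q=1 p=0 v=1 r=0 clk=1
t0.Δ3 u=1 q=0 p=1 v=1 r=0 clk=1
t0.Δ4 u=1 q=0 p=0 v=1 r=0 clk=1
t1.Δ0 u=1 q=0 p=0 v=1 r=0 clk=1
t1.Δ1 u=1 q=0 p=0 v=1 r=0 clk=0
t2.Δ0 u=1 q=0 p=0 v=1 r=0 clk=0
t2.Δ1 u=1 q=0 p=0 v=1 r=0 clk=1
t2.Δ2 u=1 q=0 p=0 v=0 r=0 clk=1
t2.Δ3 u=1 q=1 p=0 v=0 r=0 clk=1
t3.Δ0 u=1 q=1 p=0 v=0 r=0 clk=1
t3.Δ1 u=1 q=1 p=0 v=0 r=0 clk=0
t4.Δ0 u=1 q=1 p=0 v=0 r=0 clk=0
t4.Δ1 u=1 q=1 p=0 v=0 r=0 clk=1
t4.Δ2 u=1 q=1 p=0 v=1 r=0 clk=1
t4.Δ3 u=1 q=0 p=1 v=1 r=0 clk=1
t4.Δ4 u=1 q=0 p=0 v=1 r=0 clk=1
t5.Δ0 u=1 q=0 p=0 v=1 r=0 clk=1
t5.Δ1 u=1 q=0 p=0 v=1 r=0 clk=0
t6.Δ0 u=1 q=0 p=0 v=1 r=0 clk=0
t6.Δ1 u=1 q=0 p=0 v=1 r=0 clk=1
t6.Δ2 u=1 q=0 p=0 v=0 r=0 clk=1
t6.Δ3 u=1 q=1 p=0 v=0 r=0 clk=1

no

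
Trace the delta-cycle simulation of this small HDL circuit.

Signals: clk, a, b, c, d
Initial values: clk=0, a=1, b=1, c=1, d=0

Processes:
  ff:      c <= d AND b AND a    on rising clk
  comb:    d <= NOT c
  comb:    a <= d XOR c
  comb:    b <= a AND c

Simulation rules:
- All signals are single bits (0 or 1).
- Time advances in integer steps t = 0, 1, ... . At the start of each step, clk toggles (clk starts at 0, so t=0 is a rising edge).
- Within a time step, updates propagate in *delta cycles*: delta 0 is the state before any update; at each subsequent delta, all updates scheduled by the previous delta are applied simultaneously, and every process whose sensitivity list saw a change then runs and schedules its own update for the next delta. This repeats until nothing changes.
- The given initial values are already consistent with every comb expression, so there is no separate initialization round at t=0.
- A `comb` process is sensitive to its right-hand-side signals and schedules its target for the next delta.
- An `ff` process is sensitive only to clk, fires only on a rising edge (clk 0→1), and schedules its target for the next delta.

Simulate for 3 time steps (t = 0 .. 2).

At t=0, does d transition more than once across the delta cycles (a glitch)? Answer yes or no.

no

[bits: b,d,a,c,clk]
t=0: Δ0=10110 Δ1=10111 Δ2=10101 Δ3=01001 Δ4=01101 | 4Δ
t=1: Δ0=01101 Δ1=01100 | 1Δ
t=2: Δ0=01100 Δ1=01101 | 1Δ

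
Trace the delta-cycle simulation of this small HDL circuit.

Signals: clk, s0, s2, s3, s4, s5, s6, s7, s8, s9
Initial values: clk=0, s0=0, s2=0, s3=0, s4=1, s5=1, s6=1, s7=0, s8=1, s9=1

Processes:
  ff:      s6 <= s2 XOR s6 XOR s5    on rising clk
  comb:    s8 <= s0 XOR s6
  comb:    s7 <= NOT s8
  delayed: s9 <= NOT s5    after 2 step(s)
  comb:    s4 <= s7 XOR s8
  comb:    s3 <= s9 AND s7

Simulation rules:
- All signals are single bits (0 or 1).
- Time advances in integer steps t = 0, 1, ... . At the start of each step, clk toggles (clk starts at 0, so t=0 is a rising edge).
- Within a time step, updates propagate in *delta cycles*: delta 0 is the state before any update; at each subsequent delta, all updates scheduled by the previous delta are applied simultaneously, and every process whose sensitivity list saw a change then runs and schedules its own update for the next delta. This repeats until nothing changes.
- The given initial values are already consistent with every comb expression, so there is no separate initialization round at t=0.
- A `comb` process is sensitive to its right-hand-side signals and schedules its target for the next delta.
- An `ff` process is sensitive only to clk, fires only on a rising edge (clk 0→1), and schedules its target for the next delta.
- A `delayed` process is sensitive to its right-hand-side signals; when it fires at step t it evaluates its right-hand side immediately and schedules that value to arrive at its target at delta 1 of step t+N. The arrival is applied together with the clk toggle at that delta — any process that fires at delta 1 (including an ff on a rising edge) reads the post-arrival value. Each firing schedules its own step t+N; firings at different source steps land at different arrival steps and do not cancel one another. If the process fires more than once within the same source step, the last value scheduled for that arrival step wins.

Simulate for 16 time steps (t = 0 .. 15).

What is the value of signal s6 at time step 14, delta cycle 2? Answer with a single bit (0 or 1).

[bits: s2,s7,s0,s4,s3,s9,s6,s5,s8,clk]
t=0: Δ0=0001011110 Δ1=0001011111 Δ2=0001010111 Δ3=0001010101 Δ4=0100010101 Δ5=0101110101 | 5Δ
t=1: Δ0=0101110101 Δ1=0101110100 | 1Δ
t=2: Δ0=0101110100 Δ1=0101110101 Δ2=0101111101 Δ3=0101111111 Δ4=0000111111 Δ5=0001011111 | 5Δ
t=3: Δ0=0001011111 Δ1=0001011110 | 1Δ
t=4: Δ0=0001011110 Δ1=0001011111 Δ2=0001010111 Δ3=0001010101 Δ4=0100010101 Δ5=0101110101 | 5Δ
t=5: Δ0=0101110101 Δ1=0101110100 | 1Δ
t=6: Δ0=0101110100 Δ1=0101110101 Δ2=0101111101 Δ3=0101111111 Δ4=0000111111 Δ5=0001011111 | 5Δ
t=7: Δ0=0001011111 Δ1=0001011110 | 1Δ
t=8: Δ0=0001011110 Δ1=0001011111 Δ2=0001010111 Δ3=0001010101 Δ4=0100010101 Δ5=0101110101 | 5Δ
t=9: Δ0=0101110101 Δ1=0101110100 | 1Δ
t=10: Δ0=0101110100 Δ1=0101110101 Δ2=0101111101 Δ3=0101111111 Δ4=0000111111 Δ5=0001011111 | 5Δ
t=11: Δ0=0001011111 Δ1=0001011110 | 1Δ
t=12: Δ0=0001011110 Δ1=0001011111 Δ2=0001010111 Δ3=0001010101 Δ4=0100010101 Δ5=0101110101 | 5Δ
t=13: Δ0=0101110101 Δ1=0101110100 | 1Δ
t=14: Δ0=0101110100 Δ1=0101110101 Δ2=0101111101 Δ3=0101111111 Δ4=0000111111 Δ5=0001011111 | 5Δ
t=15: Δ0=0001011111 Δ1=0001011110 | 1Δ

1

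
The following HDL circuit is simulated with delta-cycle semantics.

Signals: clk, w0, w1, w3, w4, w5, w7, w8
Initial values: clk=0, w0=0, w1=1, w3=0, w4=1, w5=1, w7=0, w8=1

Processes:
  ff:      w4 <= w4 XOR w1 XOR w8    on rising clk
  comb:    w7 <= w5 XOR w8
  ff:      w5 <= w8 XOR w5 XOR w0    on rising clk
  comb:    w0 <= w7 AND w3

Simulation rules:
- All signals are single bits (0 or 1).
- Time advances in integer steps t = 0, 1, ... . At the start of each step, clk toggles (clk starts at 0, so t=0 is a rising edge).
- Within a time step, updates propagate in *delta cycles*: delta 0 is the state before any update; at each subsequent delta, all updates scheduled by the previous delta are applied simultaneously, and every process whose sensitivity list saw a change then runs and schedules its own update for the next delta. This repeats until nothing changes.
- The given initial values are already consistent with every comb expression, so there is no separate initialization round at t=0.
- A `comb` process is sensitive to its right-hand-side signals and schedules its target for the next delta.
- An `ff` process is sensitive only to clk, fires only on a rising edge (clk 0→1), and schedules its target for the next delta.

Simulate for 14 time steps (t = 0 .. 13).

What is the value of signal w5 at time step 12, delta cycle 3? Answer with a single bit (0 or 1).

0

t0.Δ0 w4=1 w8=1 clk=0 w3=0 w0=0 w7=0 w5=1 w1=1
t0.Δ1 w4=1 w8=1 clk=1 w3=0 w0=0 w7=0 w5=1 w1=1
t0.Δ2 w4=1 w8=1 clk=1 w3=0 w0=0 w7=0 w5=0 w1=1
t0.Δ3 w4=1 w8=1 clk=1 w3=0 w0=0 w7=1 w5=0 w1=1
t1.Δ0 w4=1 w8=1 clk=1 w3=0 w0=0 w7=1 w5=0 w1=1
t1.Δ1 w4=1 w8=1 clk=0 w3=0 w0=0 w7=1 w5=0 w1=1
t2.Δ0 w4=1 w8=1 clk=0 w3=0 w0=0 w7=1 w5=0 w1=1
t2.Δ1 w4=1 w8=1 clk=1 w3=0 w0=0 w7=1 w5=0 w1=1
t2.Δ2 w4=1 w8=1 clk=1 w3=0 w0=0 w7=1 w5=1 w1=1
t2.Δ3 w4=1 w8=1 clk=1 w3=0 w0=0 w7=0 w5=1 w1=1
t3.Δ0 w4=1 w8=1 clk=1 w3=0 w0=0 w7=0 w5=1 w1=1
t3.Δ1 w4=1 w8=1 clk=0 w3=0 w0=0 w7=0 w5=1 w1=1
t4.Δ0 w4=1 w8=1 clk=0 w3=0 w0=0 w7=0 w5=1 w1=1
t4.Δ1 w4=1 w8=1 clk=1 w3=0 w0=0 w7=0 w5=1 w1=1
t4.Δ2 w4=1 w8=1 clk=1 w3=0 w0=0 w7=0 w5=0 w1=1
t4.Δ3 w4=1 w8=1 clk=1 w3=0 w0=0 w7=1 w5=0 w1=1
t5.Δ0 w4=1 w8=1 clk=1 w3=0 w0=0 w7=1 w5=0 w1=1
t5.Δ1 w4=1 w8=1 clk=0 w3=0 w0=0 w7=1 w5=0 w1=1
t6.Δ0 w4=1 w8=1 clk=0 w3=0 w0=0 w7=1 w5=0 w1=1
t6.Δ1 w4=1 w8=1 clk=1 w3=0 w0=0 w7=1 w5=0 w1=1
t6.Δ2 w4=1 w8=1 clk=1 w3=0 w0=0 w7=1 w5=1 w1=1
t6.Δ3 w4=1 w8=1 clk=1 w3=0 w0=0 w7=0 w5=1 w1=1
t7.Δ0 w4=1 w8=1 clk=1 w3=0 w0=0 w7=0 w5=1 w1=1
t7.Δ1 w4=1 w8=1 clk=0 w3=0 w0=0 w7=0 w5=1 w1=1
t8.Δ0 w4=1 w8=1 clk=0 w3=0 w0=0 w7=0 w5=1 w1=1
t8.Δ1 w4=1 w8=1 clk=1 w3=0 w0=0 w7=0 w5=1 w1=1
t8.Δ2 w4=1 w8=1 clk=1 w3=0 w0=0 w7=0 w5=0 w1=1
t8.Δ3 w4=1 w8=1 clk=1 w3=0 w0=0 w7=1 w5=0 w1=1
t9.Δ0 w4=1 w8=1 clk=1 w3=0 w0=0 w7=1 w5=0 w1=1
t9.Δ1 w4=1 w8=1 clk=0 w3=0 w0=0 w7=1 w5=0 w1=1
t10.Δ0 w4=1 w8=1 clk=0 w3=0 w0=0 w7=1 w5=0 w1=1
t10.Δ1 w4=1 w8=1 clk=1 w3=0 w0=0 w7=1 w5=0 w1=1
t10.Δ2 w4=1 w8=1 clk=1 w3=0 w0=0 w7=1 w5=1 w1=1
t10.Δ3 w4=1 w8=1 clk=1 w3=0 w0=0 w7=0 w5=1 w1=1
t11.Δ0 w4=1 w8=1 clk=1 w3=0 w0=0 w7=0 w5=1 w1=1
t11.Δ1 w4=1 w8=1 clk=0 w3=0 w0=0 w7=0 w5=1 w1=1
t12.Δ0 w4=1 w8=1 clk=0 w3=0 w0=0 w7=0 w5=1 w1=1
t12.Δ1 w4=1 w8=1 clk=1 w3=0 w0=0 w7=0 w5=1 w1=1
t12.Δ2 w4=1 w8=1 clk=1 w3=0 w0=0 w7=0 w5=0 w1=1
t12.Δ3 w4=1 w8=1 clk=1 w3=0 w0=0 w7=1 w5=0 w1=1
t13.Δ0 w4=1 w8=1 clk=1 w3=0 w0=0 w7=1 w5=0 w1=1
t13.Δ1 w4=1 w8=1 clk=0 w3=0 w0=0 w7=1 w5=0 w1=1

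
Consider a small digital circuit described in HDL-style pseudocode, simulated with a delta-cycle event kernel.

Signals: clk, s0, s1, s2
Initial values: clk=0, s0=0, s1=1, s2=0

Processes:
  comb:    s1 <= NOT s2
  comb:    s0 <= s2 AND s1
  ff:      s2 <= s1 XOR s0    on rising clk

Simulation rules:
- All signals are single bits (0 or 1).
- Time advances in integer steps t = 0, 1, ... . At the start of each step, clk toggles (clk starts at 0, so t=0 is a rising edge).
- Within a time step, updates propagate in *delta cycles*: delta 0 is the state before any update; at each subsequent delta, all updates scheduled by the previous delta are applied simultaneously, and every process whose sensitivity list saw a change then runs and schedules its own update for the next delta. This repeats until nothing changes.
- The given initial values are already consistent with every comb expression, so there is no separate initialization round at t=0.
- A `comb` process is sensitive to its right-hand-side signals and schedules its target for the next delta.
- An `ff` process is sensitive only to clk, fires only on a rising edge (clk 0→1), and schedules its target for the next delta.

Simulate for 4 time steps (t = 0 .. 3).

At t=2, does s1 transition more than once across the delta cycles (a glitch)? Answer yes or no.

no

t0.Δ0 s2=0 s1=1 clk=0 s0=0
t0.Δ1 s2=0 s1=1 clk=1 s0=0
t0.Δ2 s2=1 s1=1 clk=1 s0=0
t0.Δ3 s2=1 s1=0 clk=1 s0=1
t0.Δ4 s2=1 s1=0 clk=1 s0=0
t1.Δ0 s2=1 s1=0 clk=1 s0=0
t1.Δ1 s2=1 s1=0 clk=0 s0=0
t2.Δ0 s2=1 s1=0 clk=0 s0=0
t2.Δ1 s2=1 s1=0 clk=1 s0=0
t2.Δ2 s2=0 s1=0 clk=1 s0=0
t2.Δ3 s2=0 s1=1 clk=1 s0=0
t3.Δ0 s2=0 s1=1 clk=1 s0=0
t3.Δ1 s2=0 s1=1 clk=0 s0=0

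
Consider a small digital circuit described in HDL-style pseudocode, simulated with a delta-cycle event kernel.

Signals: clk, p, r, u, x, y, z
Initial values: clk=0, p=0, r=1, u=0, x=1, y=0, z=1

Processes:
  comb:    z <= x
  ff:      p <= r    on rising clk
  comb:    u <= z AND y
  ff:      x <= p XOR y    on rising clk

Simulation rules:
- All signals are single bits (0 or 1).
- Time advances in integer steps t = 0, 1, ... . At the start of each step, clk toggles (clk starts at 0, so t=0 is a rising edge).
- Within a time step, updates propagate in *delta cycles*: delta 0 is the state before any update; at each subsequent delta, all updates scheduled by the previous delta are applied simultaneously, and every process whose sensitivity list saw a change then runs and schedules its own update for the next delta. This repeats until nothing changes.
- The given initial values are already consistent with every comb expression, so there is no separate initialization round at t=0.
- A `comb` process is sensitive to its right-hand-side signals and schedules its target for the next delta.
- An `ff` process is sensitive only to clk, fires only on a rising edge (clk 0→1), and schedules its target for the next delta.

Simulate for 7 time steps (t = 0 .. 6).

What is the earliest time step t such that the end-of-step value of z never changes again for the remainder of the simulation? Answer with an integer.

2

[bits: p,y,z,u,clk,x,r]
t=0: Δ0=0010011 Δ1=0010111 Δ2=1010101 Δ3=1000101 | 3Δ
t=1: Δ0=1000101 Δ1=1000001 | 1Δ
t=2: Δ0=1000001 Δ1=1000101 Δ2=1000111 Δ3=1010111 | 3Δ
t=3: Δ0=1010111 Δ1=1010011 | 1Δ
t=4: Δ0=1010011 Δ1=1010111 | 1Δ
t=5: Δ0=1010111 Δ1=1010011 | 1Δ
t=6: Δ0=1010011 Δ1=1010111 | 1Δ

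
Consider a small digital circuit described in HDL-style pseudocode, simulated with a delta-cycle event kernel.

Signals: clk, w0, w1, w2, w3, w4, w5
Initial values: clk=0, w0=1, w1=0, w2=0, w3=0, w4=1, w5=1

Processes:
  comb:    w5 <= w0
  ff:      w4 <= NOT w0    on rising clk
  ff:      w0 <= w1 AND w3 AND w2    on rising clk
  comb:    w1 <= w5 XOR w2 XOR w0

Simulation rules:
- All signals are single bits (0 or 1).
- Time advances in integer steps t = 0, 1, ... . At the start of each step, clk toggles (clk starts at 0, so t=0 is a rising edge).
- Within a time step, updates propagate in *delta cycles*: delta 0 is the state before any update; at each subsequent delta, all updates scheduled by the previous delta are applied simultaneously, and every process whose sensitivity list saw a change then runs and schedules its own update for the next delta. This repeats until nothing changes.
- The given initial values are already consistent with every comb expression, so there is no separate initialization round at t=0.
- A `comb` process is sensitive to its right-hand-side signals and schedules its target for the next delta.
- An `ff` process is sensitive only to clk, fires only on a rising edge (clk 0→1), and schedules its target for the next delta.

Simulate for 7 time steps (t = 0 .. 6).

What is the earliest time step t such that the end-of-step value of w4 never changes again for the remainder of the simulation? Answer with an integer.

2

t=0 Δ0: w2=0 clk=0 w3=0 w1=0 w5=1 w4=1 w0=1
  Δ1: clk:0→1
  Δ2: w4:1→0, w0:1→0
  Δ3: w1:0→1, w5:1→0
  Δ4: w1:1→0
  (4Δ to stable)
t=1 Δ0: w2=0 clk=1 w3=0 w1=0 w5=0 w4=0 w0=0
  Δ1: clk:1→0
  (1Δ to stable)
t=2 Δ0: w2=0 clk=0 w3=0 w1=0 w5=0 w4=0 w0=0
  Δ1: clk:0→1
  Δ2: w4:0→1
  (2Δ to stable)
t=3 Δ0: w2=0 clk=1 w3=0 w1=0 w5=0 w4=1 w0=0
  Δ1: clk:1→0
  (1Δ to stable)
t=4 Δ0: w2=0 clk=0 w3=0 w1=0 w5=0 w4=1 w0=0
  Δ1: clk:0→1
  (1Δ to stable)
t=5 Δ0: w2=0 clk=1 w3=0 w1=0 w5=0 w4=1 w0=0
  Δ1: clk:1→0
  (1Δ to stable)
t=6 Δ0: w2=0 clk=0 w3=0 w1=0 w5=0 w4=1 w0=0
  Δ1: clk:0→1
  (1Δ to stable)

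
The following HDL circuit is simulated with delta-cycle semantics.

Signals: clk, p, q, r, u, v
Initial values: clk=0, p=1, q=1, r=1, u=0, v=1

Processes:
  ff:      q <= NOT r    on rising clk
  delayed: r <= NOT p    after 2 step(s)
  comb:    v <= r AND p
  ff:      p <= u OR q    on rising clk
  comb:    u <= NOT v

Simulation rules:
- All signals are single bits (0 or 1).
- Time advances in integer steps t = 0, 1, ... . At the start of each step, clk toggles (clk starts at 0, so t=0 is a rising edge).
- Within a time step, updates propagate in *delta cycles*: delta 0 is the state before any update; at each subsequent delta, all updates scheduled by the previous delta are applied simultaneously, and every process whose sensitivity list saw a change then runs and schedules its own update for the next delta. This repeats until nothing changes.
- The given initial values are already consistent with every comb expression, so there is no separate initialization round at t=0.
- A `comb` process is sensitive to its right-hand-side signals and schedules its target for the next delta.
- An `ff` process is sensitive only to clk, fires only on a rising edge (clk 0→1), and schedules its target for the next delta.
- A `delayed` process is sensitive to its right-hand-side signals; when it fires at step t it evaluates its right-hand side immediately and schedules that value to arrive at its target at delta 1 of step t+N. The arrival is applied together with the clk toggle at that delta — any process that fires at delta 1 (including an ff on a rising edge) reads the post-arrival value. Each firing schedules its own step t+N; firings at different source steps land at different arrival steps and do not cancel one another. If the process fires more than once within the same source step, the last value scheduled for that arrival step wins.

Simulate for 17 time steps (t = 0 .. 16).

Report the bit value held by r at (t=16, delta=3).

[bits: clk,v,q,p,r,u]
t=0: Δ0=011110 Δ1=111110 Δ2=110110 | 2Δ
t=1: Δ0=110110 Δ1=010110 | 1Δ
t=2: Δ0=010110 Δ1=110110 Δ2=110010 Δ3=100010 Δ4=100011 | 4Δ
t=3: Δ0=100011 Δ1=000011 | 1Δ
t=4: Δ0=000011 Δ1=100011 Δ2=100111 Δ3=110111 Δ4=110110 | 4Δ
t=5: Δ0=110110 Δ1=010110 | 1Δ
t=6: Δ0=010110 Δ1=110100 Δ2=101000 Δ3=101001 | 3Δ
t=7: Δ0=101001 Δ1=001001 | 1Δ
t=8: Δ0=001001 Δ1=101011 Δ2=100111 Δ3=110111 Δ4=110110 | 4Δ
t=9: Δ0=110110 Δ1=010110 | 1Δ
t=10: Δ0=010110 Δ1=110100 Δ2=101000 Δ3=101001 | 3Δ
t=11: Δ0=101001 Δ1=001001 | 1Δ
t=12: Δ0=001001 Δ1=101011 Δ2=100111 Δ3=110111 Δ4=110110 | 4Δ
t=13: Δ0=110110 Δ1=010110 | 1Δ
t=14: Δ0=010110 Δ1=110100 Δ2=101000 Δ3=101001 | 3Δ
t=15: Δ0=101001 Δ1=001001 | 1Δ
t=16: Δ0=001001 Δ1=101011 Δ2=100111 Δ3=110111 Δ4=110110 | 4Δ

1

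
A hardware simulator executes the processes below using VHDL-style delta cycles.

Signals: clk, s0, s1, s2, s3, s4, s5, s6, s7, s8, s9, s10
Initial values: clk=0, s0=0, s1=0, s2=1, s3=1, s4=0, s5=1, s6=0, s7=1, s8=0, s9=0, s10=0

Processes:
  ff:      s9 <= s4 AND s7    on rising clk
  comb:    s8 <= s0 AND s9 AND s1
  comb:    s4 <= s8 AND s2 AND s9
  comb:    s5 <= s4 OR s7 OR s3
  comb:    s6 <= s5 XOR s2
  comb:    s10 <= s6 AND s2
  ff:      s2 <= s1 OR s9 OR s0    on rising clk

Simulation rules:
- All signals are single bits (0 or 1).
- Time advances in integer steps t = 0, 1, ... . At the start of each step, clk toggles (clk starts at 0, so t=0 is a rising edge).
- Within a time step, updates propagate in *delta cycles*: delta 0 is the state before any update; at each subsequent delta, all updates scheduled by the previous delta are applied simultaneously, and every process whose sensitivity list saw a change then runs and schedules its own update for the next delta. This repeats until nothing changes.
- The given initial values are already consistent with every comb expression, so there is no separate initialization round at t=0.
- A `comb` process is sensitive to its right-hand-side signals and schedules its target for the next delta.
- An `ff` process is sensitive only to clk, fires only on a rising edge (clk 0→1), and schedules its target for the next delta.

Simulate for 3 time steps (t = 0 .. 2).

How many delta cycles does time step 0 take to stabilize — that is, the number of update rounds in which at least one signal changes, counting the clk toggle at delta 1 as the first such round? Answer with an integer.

3

[bits: s4,clk,s5,s7,s0,s2,s3,s1,s10,s9,s8,s6]
t=0: Δ0=001101100000 Δ1=011101100000 Δ2=011100100000 Δ3=011100100001 | 3Δ
t=1: Δ0=011100100001 Δ1=001100100001 | 1Δ
t=2: Δ0=001100100001 Δ1=011100100001 | 1Δ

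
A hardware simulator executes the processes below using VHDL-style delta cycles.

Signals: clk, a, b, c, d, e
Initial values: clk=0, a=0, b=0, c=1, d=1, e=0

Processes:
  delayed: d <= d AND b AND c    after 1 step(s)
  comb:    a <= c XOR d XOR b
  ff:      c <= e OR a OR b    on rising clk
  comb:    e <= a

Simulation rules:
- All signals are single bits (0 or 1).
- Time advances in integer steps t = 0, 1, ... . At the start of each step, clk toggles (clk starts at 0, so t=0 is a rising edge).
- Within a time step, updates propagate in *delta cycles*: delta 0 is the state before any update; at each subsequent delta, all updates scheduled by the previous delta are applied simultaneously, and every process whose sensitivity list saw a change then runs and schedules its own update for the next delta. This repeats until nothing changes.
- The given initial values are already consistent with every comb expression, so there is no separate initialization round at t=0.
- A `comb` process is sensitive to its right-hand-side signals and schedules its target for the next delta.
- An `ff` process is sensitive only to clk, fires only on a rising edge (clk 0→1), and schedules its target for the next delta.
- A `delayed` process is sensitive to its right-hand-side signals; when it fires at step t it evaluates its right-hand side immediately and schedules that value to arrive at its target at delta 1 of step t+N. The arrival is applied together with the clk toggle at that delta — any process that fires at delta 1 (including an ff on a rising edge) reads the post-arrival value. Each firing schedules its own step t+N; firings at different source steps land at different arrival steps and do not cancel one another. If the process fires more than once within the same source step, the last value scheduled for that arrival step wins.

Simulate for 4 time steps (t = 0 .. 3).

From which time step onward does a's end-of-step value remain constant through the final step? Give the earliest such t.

t=0 Δ0: clk=0 b=0 c=1 a=0 e=0 d=1
  Δ1: clk:0→1
  Δ2: c:1→0
  Δ3: a:0→1
  Δ4: e:0→1
  (4Δ to stable)
t=1 Δ0: clk=1 b=0 c=0 a=1 e=1 d=1
  Δ1: clk:1→0, d:1→0
  Δ2: a:1→0
  Δ3: e:1→0
  (3Δ to stable)
t=2 Δ0: clk=0 b=0 c=0 a=0 e=0 d=0
  Δ1: clk:0→1
  (1Δ to stable)
t=3 Δ0: clk=1 b=0 c=0 a=0 e=0 d=0
  Δ1: clk:1→0
  (1Δ to stable)

1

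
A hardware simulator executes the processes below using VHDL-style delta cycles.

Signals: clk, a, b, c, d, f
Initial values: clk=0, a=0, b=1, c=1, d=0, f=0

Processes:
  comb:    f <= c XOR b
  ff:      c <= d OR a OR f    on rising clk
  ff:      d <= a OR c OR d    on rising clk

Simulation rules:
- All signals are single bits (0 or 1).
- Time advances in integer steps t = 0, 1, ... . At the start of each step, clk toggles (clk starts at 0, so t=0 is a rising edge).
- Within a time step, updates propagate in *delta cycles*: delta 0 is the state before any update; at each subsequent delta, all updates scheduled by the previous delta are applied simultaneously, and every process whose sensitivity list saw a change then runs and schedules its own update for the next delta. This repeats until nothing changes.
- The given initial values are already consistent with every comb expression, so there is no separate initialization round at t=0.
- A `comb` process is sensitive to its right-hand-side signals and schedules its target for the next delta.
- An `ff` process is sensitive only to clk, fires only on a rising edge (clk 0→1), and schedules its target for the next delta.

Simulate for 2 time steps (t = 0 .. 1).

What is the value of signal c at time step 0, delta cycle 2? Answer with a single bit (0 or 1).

[bits: clk,d,f,c,a,b]
t=0: Δ0=000101 Δ1=100101 Δ2=110001 Δ3=111001 | 3Δ
t=1: Δ0=111001 Δ1=011001 | 1Δ

0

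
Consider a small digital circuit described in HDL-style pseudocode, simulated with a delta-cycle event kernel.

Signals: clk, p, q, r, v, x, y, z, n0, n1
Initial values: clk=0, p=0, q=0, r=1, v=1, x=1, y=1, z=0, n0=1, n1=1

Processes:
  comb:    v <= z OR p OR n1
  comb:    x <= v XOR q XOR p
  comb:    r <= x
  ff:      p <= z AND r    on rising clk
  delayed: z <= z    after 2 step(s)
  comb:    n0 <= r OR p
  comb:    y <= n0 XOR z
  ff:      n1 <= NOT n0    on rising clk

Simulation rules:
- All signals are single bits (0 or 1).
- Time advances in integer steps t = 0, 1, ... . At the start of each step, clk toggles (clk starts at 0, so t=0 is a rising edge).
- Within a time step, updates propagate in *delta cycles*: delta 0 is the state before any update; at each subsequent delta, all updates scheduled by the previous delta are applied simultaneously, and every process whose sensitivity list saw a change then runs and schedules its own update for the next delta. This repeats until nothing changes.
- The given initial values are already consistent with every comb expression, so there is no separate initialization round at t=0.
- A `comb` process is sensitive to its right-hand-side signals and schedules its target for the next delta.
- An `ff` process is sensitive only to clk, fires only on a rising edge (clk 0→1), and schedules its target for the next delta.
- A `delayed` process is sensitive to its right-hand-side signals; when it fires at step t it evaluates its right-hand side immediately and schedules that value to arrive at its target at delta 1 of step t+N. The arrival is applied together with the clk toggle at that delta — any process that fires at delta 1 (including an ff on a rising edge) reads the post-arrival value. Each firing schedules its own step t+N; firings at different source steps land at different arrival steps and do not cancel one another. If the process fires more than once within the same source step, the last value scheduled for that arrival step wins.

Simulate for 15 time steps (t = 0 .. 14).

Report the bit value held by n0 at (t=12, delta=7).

0

t0.Δ0 q=0 n0=1 y=1 r=1 clk=0 n1=1 z=0 p=0 x=1 v=1
t0.Δ1 q=0 n0=1 y=1 r=1 clk=1 n1=1 z=0 p=0 x=1 v=1
t0.Δ2 q=0 n0=1 y=1 r=1 clk=1 n1=0 z=0 p=0 x=1 v=1
t0.Δ3 q=0 n0=1 y=1 r=1 clk=1 n1=0 z=0 p=0 x=1 v=0
t0.Δ4 q=0 n0=1 y=1 r=1 clk=1 n1=0 z=0 p=0 x=0 v=0
t0.Δ5 q=0 n0=1 y=1 r=0 clk=1 n1=0 z=0 p=0 x=0 v=0
t0.Δ6 q=0 n0=0 y=1 r=0 clk=1 n1=0 z=0 p=0 x=0 v=0
t0.Δ7 q=0 n0=0 y=0 r=0 clk=1 n1=0 z=0 p=0 x=0 v=0
t1.Δ0 q=0 n0=0 y=0 r=0 clk=1 n1=0 z=0 p=0 x=0 v=0
t1.Δ1 q=0 n0=0 y=0 r=0 clk=0 n1=0 z=0 p=0 x=0 v=0
t2.Δ0 q=0 n0=0 y=0 r=0 clk=0 n1=0 z=0 p=0 x=0 v=0
t2.Δ1 q=0 n0=0 y=0 r=0 clk=1 n1=0 z=0 p=0 x=0 v=0
t2.Δ2 q=0 n0=0 y=0 r=0 clk=1 n1=1 z=0 p=0 x=0 v=0
t2.Δ3 q=0 n0=0 y=0 r=0 clk=1 n1=1 z=0 p=0 x=0 v=1
t2.Δ4 q=0 n0=0 y=0 r=0 clk=1 n1=1 z=0 p=0 x=1 v=1
t2.Δ5 q=0 n0=0 y=0 r=1 clk=1 n1=1 z=0 p=0 x=1 v=1
t2.Δ6 q=0 n0=1 y=0 r=1 clk=1 n1=1 z=0 p=0 x=1 v=1
t2.Δ7 q=0 n0=1 y=1 r=1 clk=1 n1=1 z=0 p=0 x=1 v=1
t3.Δ0 q=0 n0=1 y=1 r=1 clk=1 n1=1 z=0 p=0 x=1 v=1
t3.Δ1 q=0 n0=1 y=1 r=1 clk=0 n1=1 z=0 p=0 x=1 v=1
t4.Δ0 q=0 n0=1 y=1 r=1 clk=0 n1=1 z=0 p=0 x=1 v=1
t4.Δ1 q=0 n0=1 y=1 r=1 clk=1 n1=1 z=0 p=0 x=1 v=1
t4.Δ2 q=0 n0=1 y=1 r=1 clk=1 n1=0 z=0 p=0 x=1 v=1
t4.Δ3 q=0 n0=1 y=1 r=1 clk=1 n1=0 z=0 p=0 x=1 v=0
t4.Δ4 q=0 n0=1 y=1 r=1 clk=1 n1=0 z=0 p=0 x=0 v=0
t4.Δ5 q=0 n0=1 y=1 r=0 clk=1 n1=0 z=0 p=0 x=0 v=0
t4.Δ6 q=0 n0=0 y=1 r=0 clk=1 n1=0 z=0 p=0 x=0 v=0
t4.Δ7 q=0 n0=0 y=0 r=0 clk=1 n1=0 z=0 p=0 x=0 v=0
t5.Δ0 q=0 n0=0 y=0 r=0 clk=1 n1=0 z=0 p=0 x=0 v=0
t5.Δ1 q=0 n0=0 y=0 r=0 clk=0 n1=0 z=0 p=0 x=0 v=0
t6.Δ0 q=0 n0=0 y=0 r=0 clk=0 n1=0 z=0 p=0 x=0 v=0
t6.Δ1 q=0 n0=0 y=0 r=0 clk=1 n1=0 z=0 p=0 x=0 v=0
t6.Δ2 q=0 n0=0 y=0 r=0 clk=1 n1=1 z=0 p=0 x=0 v=0
t6.Δ3 q=0 n0=0 y=0 r=0 clk=1 n1=1 z=0 p=0 x=0 v=1
t6.Δ4 q=0 n0=0 y=0 r=0 clk=1 n1=1 z=0 p=0 x=1 v=1
t6.Δ5 q=0 n0=0 y=0 r=1 clk=1 n1=1 z=0 p=0 x=1 v=1
t6.Δ6 q=0 n0=1 y=0 r=1 clk=1 n1=1 z=0 p=0 x=1 v=1
t6.Δ7 q=0 n0=1 y=1 r=1 clk=1 n1=1 z=0 p=0 x=1 v=1
t7.Δ0 q=0 n0=1 y=1 r=1 clk=1 n1=1 z=0 p=0 x=1 v=1
t7.Δ1 q=0 n0=1 y=1 r=1 clk=0 n1=1 z=0 p=0 x=1 v=1
t8.Δ0 q=0 n0=1 y=1 r=1 clk=0 n1=1 z=0 p=0 x=1 v=1
t8.Δ1 q=0 n0=1 y=1 r=1 clk=1 n1=1 z=0 p=0 x=1 v=1
t8.Δ2 q=0 n0=1 y=1 r=1 clk=1 n1=0 z=0 p=0 x=1 v=1
t8.Δ3 q=0 n0=1 y=1 r=1 clk=1 n1=0 z=0 p=0 x=1 v=0
t8.Δ4 q=0 n0=1 y=1 r=1 clk=1 n1=0 z=0 p=0 x=0 v=0
t8.Δ5 q=0 n0=1 y=1 r=0 clk=1 n1=0 z=0 p=0 x=0 v=0
t8.Δ6 q=0 n0=0 y=1 r=0 clk=1 n1=0 z=0 p=0 x=0 v=0
t8.Δ7 q=0 n0=0 y=0 r=0 clk=1 n1=0 z=0 p=0 x=0 v=0
t9.Δ0 q=0 n0=0 y=0 r=0 clk=1 n1=0 z=0 p=0 x=0 v=0
t9.Δ1 q=0 n0=0 y=0 r=0 clk=0 n1=0 z=0 p=0 x=0 v=0
t10.Δ0 q=0 n0=0 y=0 r=0 clk=0 n1=0 z=0 p=0 x=0 v=0
t10.Δ1 q=0 n0=0 y=0 r=0 clk=1 n1=0 z=0 p=0 x=0 v=0
t10.Δ2 q=0 n0=0 y=0 r=0 clk=1 n1=1 z=0 p=0 x=0 v=0
t10.Δ3 q=0 n0=0 y=0 r=0 clk=1 n1=1 z=0 p=0 x=0 v=1
t10.Δ4 q=0 n0=0 y=0 r=0 clk=1 n1=1 z=0 p=0 x=1 v=1
t10.Δ5 q=0 n0=0 y=0 r=1 clk=1 n1=1 z=0 p=0 x=1 v=1
t10.Δ6 q=0 n0=1 y=0 r=1 clk=1 n1=1 z=0 p=0 x=1 v=1
t10.Δ7 q=0 n0=1 y=1 r=1 clk=1 n1=1 z=0 p=0 x=1 v=1
t11.Δ0 q=0 n0=1 y=1 r=1 clk=1 n1=1 z=0 p=0 x=1 v=1
t11.Δ1 q=0 n0=1 y=1 r=1 clk=0 n1=1 z=0 p=0 x=1 v=1
t12.Δ0 q=0 n0=1 y=1 r=1 clk=0 n1=1 z=0 p=0 x=1 v=1
t12.Δ1 q=0 n0=1 y=1 r=1 clk=1 n1=1 z=0 p=0 x=1 v=1
t12.Δ2 q=0 n0=1 y=1 r=1 clk=1 n1=0 z=0 p=0 x=1 v=1
t12.Δ3 q=0 n0=1 y=1 r=1 clk=1 n1=0 z=0 p=0 x=1 v=0
t12.Δ4 q=0 n0=1 y=1 r=1 clk=1 n1=0 z=0 p=0 x=0 v=0
t12.Δ5 q=0 n0=1 y=1 r=0 clk=1 n1=0 z=0 p=0 x=0 v=0
t12.Δ6 q=0 n0=0 y=1 r=0 clk=1 n1=0 z=0 p=0 x=0 v=0
t12.Δ7 q=0 n0=0 y=0 r=0 clk=1 n1=0 z=0 p=0 x=0 v=0
t13.Δ0 q=0 n0=0 y=0 r=0 clk=1 n1=0 z=0 p=0 x=0 v=0
t13.Δ1 q=0 n0=0 y=0 r=0 clk=0 n1=0 z=0 p=0 x=0 v=0
t14.Δ0 q=0 n0=0 y=0 r=0 clk=0 n1=0 z=0 p=0 x=0 v=0
t14.Δ1 q=0 n0=0 y=0 r=0 clk=1 n1=0 z=0 p=0 x=0 v=0
t14.Δ2 q=0 n0=0 y=0 r=0 clk=1 n1=1 z=0 p=0 x=0 v=0
t14.Δ3 q=0 n0=0 y=0 r=0 clk=1 n1=1 z=0 p=0 x=0 v=1
t14.Δ4 q=0 n0=0 y=0 r=0 clk=1 n1=1 z=0 p=0 x=1 v=1
t14.Δ5 q=0 n0=0 y=0 r=1 clk=1 n1=1 z=0 p=0 x=1 v=1
t14.Δ6 q=0 n0=1 y=0 r=1 clk=1 n1=1 z=0 p=0 x=1 v=1
t14.Δ7 q=0 n0=1 y=1 r=1 clk=1 n1=1 z=0 p=0 x=1 v=1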